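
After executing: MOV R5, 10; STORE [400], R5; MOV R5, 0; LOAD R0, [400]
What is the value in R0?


Register and memory trace:
  MOV R5, 10  → R5 = 10
  STORE [400], R5  → mem[400] = 10
  MOV R5, 0  → R5 = 0
  LOAD R0, [400]  → R0 = mem[400] = 10
Final: R0 = 10

10


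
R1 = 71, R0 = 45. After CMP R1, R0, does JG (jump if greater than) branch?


Trace:
  R1 = 71, R0 = 45
  CMP R1, R0  → compares 71 vs 45
  JG checks: is 71 greater than 45?
  71 > 45, so condition is true
Branch taken: Yes

Yes


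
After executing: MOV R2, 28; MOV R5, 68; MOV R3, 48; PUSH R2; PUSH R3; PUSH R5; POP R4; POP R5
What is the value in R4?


Stack trace (top is rightmost):
  MOV R2, 28  → R2 = 28
  MOV R5, 68  → R5 = 68
  MOV R3, 48  → R3 = 48
  PUSH R2  → stack: [28]
  PUSH R3  → stack: [28, 48]
  PUSH R5  → stack: [28, 48, 68]
  POP R4  → R4 = 68, stack: [28, 48]
  POP R5  → R5 = 48, stack: [28]
Final: R4 = 68

68


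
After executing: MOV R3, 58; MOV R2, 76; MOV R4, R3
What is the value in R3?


Register state trace:
  MOV R3, 58  → R3 = 58
  MOV R2, 76  → R2 = 76
  MOV R4, R3  → R4 = 58
Final: R3 = 58

58


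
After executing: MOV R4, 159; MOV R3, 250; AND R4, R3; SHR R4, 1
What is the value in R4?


Register state trace:
  MOV R4, 159  → R4 = 159 (0b10011111)
  MOV R3, 250  → R3 = 250 (0b11111010)
  AND R4, R3  → R4 = 159 AND 250 = 154 (0b10011010)
  SHR R4, 1  → R4 = 154 >> 1 = 77
Final: R4 = 77

77


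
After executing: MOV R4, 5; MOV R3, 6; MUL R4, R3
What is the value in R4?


Register state trace:
  MOV R4, 5  → R4 = 5
  MOV R3, 6  → R3 = 6
  MUL R4, R3  → R4 = 5 * 6 = 30
Final: R4 = 30

30


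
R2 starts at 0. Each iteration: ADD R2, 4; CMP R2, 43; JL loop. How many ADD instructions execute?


Loop trace (R2 starts at 0, target 43, step 4):
  ADD #1: R2 = 0 + 4 = 4  → 4 < 43, loop
  ADD #2: R2 = 4 + 4 = 8  → 8 < 43, loop
  ADD #3: R2 = 8 + 4 = 12  → 12 < 43, loop
  ADD #4: R2 = 12 + 4 = 16  → 16 < 43, loop
  ADD #5: R2 = 16 + 4 = 20  → 20 < 43, loop
  ADD #6: R2 = 20 + 4 = 24  → 24 < 43, loop
  ADD #7: R2 = 24 + 4 = 28  → 28 < 43, loop
  ADD #8: R2 = 28 + 4 = 32  → 32 < 43, loop
  ADD #9: R2 = 32 + 4 = 36  → 36 < 43, loop
  ADD #10: R2 = 36 + 4 = 40  → 40 < 43, loop
  ADD #11: R2 = 40 + 4 = 44  → 44 >= 43, exit
Total ADD instructions: 11

11


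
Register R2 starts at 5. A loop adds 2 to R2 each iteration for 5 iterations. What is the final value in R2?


Starting value: R2 = 5
  Iter 1: R2 = 5 + 2 = 7
  Iter 2: R2 = 7 + 2 = 9
  Iter 3: R2 = 9 + 2 = 11
  Iter 4: R2 = 11 + 2 = 13
  Iter 5: R2 = 13 + 2 = 15
Final: R2 = 15

15


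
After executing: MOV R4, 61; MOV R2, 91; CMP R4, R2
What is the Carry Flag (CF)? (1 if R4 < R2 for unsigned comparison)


Register state trace:
  MOV R4, 61  → R4 = 61
  MOV R2, 91  → R2 = 91
  CMP R4, R2  → unsigned 61 - 91: borrow occurs
  61 < 91, so CF = 1
CF = 1

1


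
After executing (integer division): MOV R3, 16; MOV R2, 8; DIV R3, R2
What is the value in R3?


Register state trace:
  MOV R3, 16  → R3 = 16
  MOV R2, 8  → R2 = 8
  DIV R3, R2  → R3 = 16 // 8 = 2
Final: R3 = 2

2


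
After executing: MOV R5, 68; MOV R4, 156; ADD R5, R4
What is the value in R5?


Register state trace:
  MOV R5, 68  → R5 = 68
  MOV R4, 156  → R4 = 156
  ADD R5, R4  → R5 = 68 + 156 = 224
Final: R5 = 224

224


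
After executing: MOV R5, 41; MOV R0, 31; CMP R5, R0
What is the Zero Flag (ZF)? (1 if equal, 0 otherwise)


Register state trace:
  MOV R5, 41  → R5 = 41
  MOV R0, 31  → R0 = 31
  CMP R5, R0  → computes 41 - 31 = 10
  Result is nonzero, so values are not equal
ZF = 0

0


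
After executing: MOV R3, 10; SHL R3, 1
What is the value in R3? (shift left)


Register state trace:
  MOV R3, 10  → R3 = 10
  SHL R3, 1  → R3 = 10 << 1 = 10 * 2^1 = 20
Final: R3 = 20

20


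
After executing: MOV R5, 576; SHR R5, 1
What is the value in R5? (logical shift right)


Register state trace:
  MOV R5, 576  → R5 = 576
  SHR R5, 1  → R5 = 576 >> 1 = 576 // 2^1 = 288
Final: R5 = 288

288


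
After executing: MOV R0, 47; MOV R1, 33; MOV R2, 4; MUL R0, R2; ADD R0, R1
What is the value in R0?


Register state trace:
  MOV R0, 47  → R0 = 47
  MOV R1, 33  → R1 = 33
  MOV R2, 4  → R2 = 4
  MUL R0, R2  → R0 = 47 * 4 = 188
  ADD R0, R1  → R0 = 188 + 33 = 221
Final: R0 = 221

221


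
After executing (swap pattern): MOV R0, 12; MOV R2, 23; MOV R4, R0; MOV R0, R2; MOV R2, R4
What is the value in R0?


Register state trace (swap pattern):
  MOV R0, 12  → R0 = 12
  MOV R2, 23  → R2 = 23
  MOV R4, R0  → R4 = 12  (save R0)
  MOV R0, R2  → R0 = 23  (R0 gets R2's value)
  MOV R2, R4  → R2 = 12  (R2 gets saved value)
Final: R0 = 23

23


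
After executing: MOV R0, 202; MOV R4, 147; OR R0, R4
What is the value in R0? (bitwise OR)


Register state trace:
  MOV R0, 202  → R0 = 202 (0b11001010)
  MOV R4, 147  → R4 = 147 (0b10010011)
  OR R0, R4   → R0 = 202 OR 147 = 219 (0b11011011)
Final: R0 = 219

219


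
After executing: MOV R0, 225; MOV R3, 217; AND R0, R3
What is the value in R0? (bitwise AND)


Register state trace:
  MOV R0, 225  → R0 = 225 (0b11100001)
  MOV R3, 217  → R3 = 217 (0b11011001)
  AND R0, R3  → R0 = 225 AND 217 = 193 (0b11000001)
Final: R0 = 193

193


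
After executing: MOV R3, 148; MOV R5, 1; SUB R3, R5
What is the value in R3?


Register state trace:
  MOV R3, 148  → R3 = 148
  MOV R5, 1  → R5 = 1
  SUB R3, R5  → R3 = 148 - 1 = 147
Final: R3 = 147

147


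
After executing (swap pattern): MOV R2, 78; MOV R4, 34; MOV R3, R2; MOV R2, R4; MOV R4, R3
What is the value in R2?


Register state trace (swap pattern):
  MOV R2, 78  → R2 = 78
  MOV R4, 34  → R4 = 34
  MOV R3, R2  → R3 = 78  (save R2)
  MOV R2, R4  → R2 = 34  (R2 gets R4's value)
  MOV R4, R3  → R4 = 78  (R4 gets saved value)
Final: R2 = 34

34


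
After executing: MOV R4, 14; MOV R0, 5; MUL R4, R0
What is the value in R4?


Register state trace:
  MOV R4, 14  → R4 = 14
  MOV R0, 5  → R0 = 5
  MUL R4, R0  → R4 = 14 * 5 = 70
Final: R4 = 70

70


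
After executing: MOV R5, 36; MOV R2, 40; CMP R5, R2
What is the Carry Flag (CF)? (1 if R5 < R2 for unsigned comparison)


Register state trace:
  MOV R5, 36  → R5 = 36
  MOV R2, 40  → R2 = 40
  CMP R5, R2  → unsigned 36 - 40: borrow occurs
  36 < 40, so CF = 1
CF = 1

1


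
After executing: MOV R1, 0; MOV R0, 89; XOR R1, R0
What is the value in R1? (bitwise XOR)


Register state trace:
  MOV R1, 0  → R1 = 0 (0b00000000)
  MOV R0, 89  → R0 = 89 (0b01011001)
  XOR R1, R0  → R1 = 0 XOR 89 = 89 (0b01011001)
Final: R1 = 89

89


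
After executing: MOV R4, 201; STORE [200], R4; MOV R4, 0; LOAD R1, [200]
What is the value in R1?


Register and memory trace:
  MOV R4, 201  → R4 = 201
  STORE [200], R4  → mem[200] = 201
  MOV R4, 0  → R4 = 0
  LOAD R1, [200]  → R1 = mem[200] = 201
Final: R1 = 201

201


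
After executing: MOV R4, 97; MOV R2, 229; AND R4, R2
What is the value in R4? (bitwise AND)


Register state trace:
  MOV R4, 97  → R4 = 97 (0b01100001)
  MOV R2, 229  → R2 = 229 (0b11100101)
  AND R4, R2  → R4 = 97 AND 229 = 97 (0b01100001)
Final: R4 = 97

97


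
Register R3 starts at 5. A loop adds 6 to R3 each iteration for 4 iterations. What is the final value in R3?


Starting value: R3 = 5
  Iter 1: R3 = 5 + 6 = 11
  Iter 2: R3 = 11 + 6 = 17
  Iter 3: R3 = 17 + 6 = 23
  Iter 4: R3 = 23 + 6 = 29
Final: R3 = 29

29


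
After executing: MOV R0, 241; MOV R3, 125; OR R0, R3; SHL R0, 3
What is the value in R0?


Register state trace:
  MOV R0, 241  → R0 = 241 (0b11110001)
  MOV R3, 125  → R3 = 125 (0b01111101)
  OR R0, R3  → R0 = 241 OR 125 = 253 (0b11111101)
  SHL R0, 3  → R0 = 253 << 3 = 2024
Final: R0 = 2024

2024


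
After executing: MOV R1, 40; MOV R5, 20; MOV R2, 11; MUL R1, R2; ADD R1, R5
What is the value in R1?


Register state trace:
  MOV R1, 40  → R1 = 40
  MOV R5, 20  → R5 = 20
  MOV R2, 11  → R2 = 11
  MUL R1, R2  → R1 = 40 * 11 = 440
  ADD R1, R5  → R1 = 440 + 20 = 460
Final: R1 = 460

460


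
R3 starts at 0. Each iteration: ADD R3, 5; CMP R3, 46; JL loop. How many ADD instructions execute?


Loop trace (R3 starts at 0, target 46, step 5):
  ADD #1: R3 = 0 + 5 = 5  → 5 < 46, loop
  ADD #2: R3 = 5 + 5 = 10  → 10 < 46, loop
  ADD #3: R3 = 10 + 5 = 15  → 15 < 46, loop
  ADD #4: R3 = 15 + 5 = 20  → 20 < 46, loop
  ADD #5: R3 = 20 + 5 = 25  → 25 < 46, loop
  ADD #6: R3 = 25 + 5 = 30  → 30 < 46, loop
  ADD #7: R3 = 30 + 5 = 35  → 35 < 46, loop
  ADD #8: R3 = 35 + 5 = 40  → 40 < 46, loop
  ADD #9: R3 = 40 + 5 = 45  → 45 < 46, loop
  ADD #10: R3 = 45 + 5 = 50  → 50 >= 46, exit
Total ADD instructions: 10

10


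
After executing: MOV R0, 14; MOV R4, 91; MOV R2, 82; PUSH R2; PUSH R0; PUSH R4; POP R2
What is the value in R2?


Stack trace (top is rightmost):
  MOV R0, 14  → R0 = 14
  MOV R4, 91  → R4 = 91
  MOV R2, 82  → R2 = 82
  PUSH R2  → stack: [82]
  PUSH R0  → stack: [82, 14]
  PUSH R4  → stack: [82, 14, 91]
  POP R2  → R2 = 91, stack: [82, 14]
Final: R2 = 91

91


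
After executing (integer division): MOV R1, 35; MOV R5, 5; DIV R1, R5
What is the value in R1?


Register state trace:
  MOV R1, 35  → R1 = 35
  MOV R5, 5  → R5 = 5
  DIV R1, R5  → R1 = 35 // 5 = 7
Final: R1 = 7

7


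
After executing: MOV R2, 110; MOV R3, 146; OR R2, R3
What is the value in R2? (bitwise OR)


Register state trace:
  MOV R2, 110  → R2 = 110 (0b01101110)
  MOV R3, 146  → R3 = 146 (0b10010010)
  OR R2, R3   → R2 = 110 OR 146 = 254 (0b11111110)
Final: R2 = 254

254


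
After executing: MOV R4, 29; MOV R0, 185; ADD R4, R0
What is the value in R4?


Register state trace:
  MOV R4, 29  → R4 = 29
  MOV R0, 185  → R0 = 185
  ADD R4, R0  → R4 = 29 + 185 = 214
Final: R4 = 214

214


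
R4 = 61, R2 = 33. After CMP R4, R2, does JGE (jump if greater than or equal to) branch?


Trace:
  R4 = 61, R2 = 33
  CMP R4, R2  → compares 61 vs 33
  JGE checks: is 61 greater than or equal to 33?
  61 > 33, so condition is true
Branch taken: Yes

Yes


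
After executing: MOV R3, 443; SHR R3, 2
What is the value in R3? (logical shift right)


Register state trace:
  MOV R3, 443  → R3 = 443
  SHR R3, 2  → R3 = 443 >> 2 = 443 // 2^2 = 110
Final: R3 = 110

110


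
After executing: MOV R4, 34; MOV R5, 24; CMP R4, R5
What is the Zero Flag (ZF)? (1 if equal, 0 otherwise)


Register state trace:
  MOV R4, 34  → R4 = 34
  MOV R5, 24  → R5 = 24
  CMP R4, R5  → computes 34 - 24 = 10
  Result is nonzero, so values are not equal
ZF = 0

0


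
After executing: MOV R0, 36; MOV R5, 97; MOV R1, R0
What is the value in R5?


Register state trace:
  MOV R0, 36  → R0 = 36
  MOV R5, 97  → R5 = 97
  MOV R1, R0  → R1 = 36
Final: R5 = 97

97


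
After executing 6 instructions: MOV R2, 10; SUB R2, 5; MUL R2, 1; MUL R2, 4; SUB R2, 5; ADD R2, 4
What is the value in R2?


Register state trace:
  MOV R2, 10  → R2 = 10
  SUB R2, 5  → R2 = 10 - 5 = 5
  MUL R2, 1  → R2 = 5 * 1 = 5
  MUL R2, 4  → R2 = 5 * 4 = 20
  SUB R2, 5  → R2 = 20 - 5 = 15
  ADD R2, 4  → R2 = 15 + 4 = 19
Final: R2 = 19

19


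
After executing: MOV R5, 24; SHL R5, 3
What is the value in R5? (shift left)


Register state trace:
  MOV R5, 24  → R5 = 24
  SHL R5, 3  → R5 = 24 << 3 = 24 * 2^3 = 192
Final: R5 = 192

192


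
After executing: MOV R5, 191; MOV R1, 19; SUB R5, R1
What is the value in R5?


Register state trace:
  MOV R5, 191  → R5 = 191
  MOV R1, 19  → R1 = 19
  SUB R5, R1  → R5 = 191 - 19 = 172
Final: R5 = 172

172


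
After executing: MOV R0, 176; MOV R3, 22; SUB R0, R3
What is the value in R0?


Register state trace:
  MOV R0, 176  → R0 = 176
  MOV R3, 22  → R3 = 22
  SUB R0, R3  → R0 = 176 - 22 = 154
Final: R0 = 154

154


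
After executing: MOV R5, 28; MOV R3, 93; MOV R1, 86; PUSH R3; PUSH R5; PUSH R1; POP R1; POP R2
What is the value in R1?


Stack trace (top is rightmost):
  MOV R5, 28  → R5 = 28
  MOV R3, 93  → R3 = 93
  MOV R1, 86  → R1 = 86
  PUSH R3  → stack: [93]
  PUSH R5  → stack: [93, 28]
  PUSH R1  → stack: [93, 28, 86]
  POP R1  → R1 = 86, stack: [93, 28]
  POP R2  → R2 = 28, stack: [93]
Final: R1 = 86

86


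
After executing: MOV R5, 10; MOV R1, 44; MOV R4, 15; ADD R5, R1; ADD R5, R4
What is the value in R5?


Register state trace:
  MOV R5, 10  → R5 = 10
  MOV R1, 44  → R1 = 44
  MOV R4, 15  → R4 = 15
  ADD R5, R1  → R5 = 10 + 44 = 54
  ADD R5, R4  → R5 = 54 + 15 = 69
Final: R5 = 69

69


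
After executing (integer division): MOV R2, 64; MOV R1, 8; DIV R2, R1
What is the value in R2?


Register state trace:
  MOV R2, 64  → R2 = 64
  MOV R1, 8  → R1 = 8
  DIV R2, R1  → R2 = 64 // 8 = 8
Final: R2 = 8

8


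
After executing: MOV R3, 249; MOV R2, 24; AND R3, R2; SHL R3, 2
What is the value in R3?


Register state trace:
  MOV R3, 249  → R3 = 249 (0b11111001)
  MOV R2, 24  → R2 = 24 (0b00011000)
  AND R3, R2  → R3 = 249 AND 24 = 24 (0b00011000)
  SHL R3, 2  → R3 = 24 << 2 = 96
Final: R3 = 96

96


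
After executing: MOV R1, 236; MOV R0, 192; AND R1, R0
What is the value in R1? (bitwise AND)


Register state trace:
  MOV R1, 236  → R1 = 236 (0b11101100)
  MOV R0, 192  → R0 = 192 (0b11000000)
  AND R1, R0  → R1 = 236 AND 192 = 192 (0b11000000)
Final: R1 = 192

192


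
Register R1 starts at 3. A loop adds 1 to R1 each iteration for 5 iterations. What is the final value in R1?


Starting value: R1 = 3
  Iter 1: R1 = 3 + 1 = 4
  Iter 2: R1 = 4 + 1 = 5
  Iter 3: R1 = 5 + 1 = 6
  Iter 4: R1 = 6 + 1 = 7
  Iter 5: R1 = 7 + 1 = 8
Final: R1 = 8

8


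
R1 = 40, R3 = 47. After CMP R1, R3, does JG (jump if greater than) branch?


Trace:
  R1 = 40, R3 = 47
  CMP R1, R3  → compares 40 vs 47
  JG checks: is 40 greater than 47?
  40 < 47, so condition is false
Branch taken: No

No


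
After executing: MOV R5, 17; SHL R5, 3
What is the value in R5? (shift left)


Register state trace:
  MOV R5, 17  → R5 = 17
  SHL R5, 3  → R5 = 17 << 3 = 17 * 2^3 = 136
Final: R5 = 136

136


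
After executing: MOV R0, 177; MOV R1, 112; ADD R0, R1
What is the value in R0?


Register state trace:
  MOV R0, 177  → R0 = 177
  MOV R1, 112  → R1 = 112
  ADD R0, R1  → R0 = 177 + 112 = 289
Final: R0 = 289

289


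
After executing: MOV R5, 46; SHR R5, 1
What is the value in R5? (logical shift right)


Register state trace:
  MOV R5, 46  → R5 = 46
  SHR R5, 1  → R5 = 46 >> 1 = 46 // 2^1 = 23
Final: R5 = 23

23


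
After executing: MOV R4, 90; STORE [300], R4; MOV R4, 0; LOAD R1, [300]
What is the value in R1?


Register and memory trace:
  MOV R4, 90  → R4 = 90
  STORE [300], R4  → mem[300] = 90
  MOV R4, 0  → R4 = 0
  LOAD R1, [300]  → R1 = mem[300] = 90
Final: R1 = 90

90


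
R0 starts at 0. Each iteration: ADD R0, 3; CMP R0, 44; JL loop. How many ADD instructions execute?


Loop trace (R0 starts at 0, target 44, step 3):
  ADD #1: R0 = 0 + 3 = 3  → 3 < 44, loop
  ADD #2: R0 = 3 + 3 = 6  → 6 < 44, loop
  ADD #3: R0 = 6 + 3 = 9  → 9 < 44, loop
  ADD #4: R0 = 9 + 3 = 12  → 12 < 44, loop
  ADD #5: R0 = 12 + 3 = 15  → 15 < 44, loop
  ADD #6: R0 = 15 + 3 = 18  → 18 < 44, loop
  ADD #7: R0 = 18 + 3 = 21  → 21 < 44, loop
  ADD #8: R0 = 21 + 3 = 24  → 24 < 44, loop
  ADD #9: R0 = 24 + 3 = 27  → 27 < 44, loop
  ADD #10: R0 = 27 + 3 = 30  → 30 < 44, loop
  ADD #11: R0 = 30 + 3 = 33  → 33 < 44, loop
  ADD #12: R0 = 33 + 3 = 36  → 36 < 44, loop
  ADD #13: R0 = 36 + 3 = 39  → 39 < 44, loop
  ADD #14: R0 = 39 + 3 = 42  → 42 < 44, loop
  ADD #15: R0 = 42 + 3 = 45  → 45 >= 44, exit
Total ADD instructions: 15

15


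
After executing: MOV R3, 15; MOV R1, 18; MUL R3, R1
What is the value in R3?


Register state trace:
  MOV R3, 15  → R3 = 15
  MOV R1, 18  → R1 = 18
  MUL R3, R1  → R3 = 15 * 18 = 270
Final: R3 = 270

270


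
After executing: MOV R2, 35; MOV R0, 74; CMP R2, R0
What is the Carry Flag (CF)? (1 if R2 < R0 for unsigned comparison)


Register state trace:
  MOV R2, 35  → R2 = 35
  MOV R0, 74  → R0 = 74
  CMP R2, R0  → unsigned 35 - 74: borrow occurs
  35 < 74, so CF = 1
CF = 1

1


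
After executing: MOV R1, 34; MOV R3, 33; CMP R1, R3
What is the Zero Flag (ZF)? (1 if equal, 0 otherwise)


Register state trace:
  MOV R1, 34  → R1 = 34
  MOV R3, 33  → R3 = 33
  CMP R1, R3  → computes 34 - 33 = 1
  Result is nonzero, so values are not equal
ZF = 0

0


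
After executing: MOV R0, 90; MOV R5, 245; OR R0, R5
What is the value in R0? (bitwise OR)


Register state trace:
  MOV R0, 90  → R0 = 90 (0b01011010)
  MOV R5, 245  → R5 = 245 (0b11110101)
  OR R0, R5   → R0 = 90 OR 245 = 255 (0b11111111)
Final: R0 = 255

255


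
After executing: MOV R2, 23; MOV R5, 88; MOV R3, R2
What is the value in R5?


Register state trace:
  MOV R2, 23  → R2 = 23
  MOV R5, 88  → R5 = 88
  MOV R3, R2  → R3 = 23
Final: R5 = 88

88


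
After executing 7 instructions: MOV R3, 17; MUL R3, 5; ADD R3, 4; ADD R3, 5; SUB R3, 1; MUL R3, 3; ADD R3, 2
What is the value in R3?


Register state trace:
  MOV R3, 17  → R3 = 17
  MUL R3, 5  → R3 = 17 * 5 = 85
  ADD R3, 4  → R3 = 85 + 4 = 89
  ADD R3, 5  → R3 = 89 + 5 = 94
  SUB R3, 1  → R3 = 94 - 1 = 93
  MUL R3, 3  → R3 = 93 * 3 = 279
  ADD R3, 2  → R3 = 279 + 2 = 281
Final: R3 = 281

281


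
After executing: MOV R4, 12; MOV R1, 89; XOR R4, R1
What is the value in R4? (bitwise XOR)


Register state trace:
  MOV R4, 12  → R4 = 12 (0b00001100)
  MOV R1, 89  → R1 = 89 (0b01011001)
  XOR R4, R1  → R4 = 12 XOR 89 = 85 (0b01010101)
Final: R4 = 85

85


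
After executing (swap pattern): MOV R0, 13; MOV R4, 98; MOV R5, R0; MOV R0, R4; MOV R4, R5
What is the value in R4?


Register state trace (swap pattern):
  MOV R0, 13  → R0 = 13
  MOV R4, 98  → R4 = 98
  MOV R5, R0  → R5 = 13  (save R0)
  MOV R0, R4  → R0 = 98  (R0 gets R4's value)
  MOV R4, R5  → R4 = 13  (R4 gets saved value)
Final: R4 = 13

13


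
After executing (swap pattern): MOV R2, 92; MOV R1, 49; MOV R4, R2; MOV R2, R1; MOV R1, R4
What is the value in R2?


Register state trace (swap pattern):
  MOV R2, 92  → R2 = 92
  MOV R1, 49  → R1 = 49
  MOV R4, R2  → R4 = 92  (save R2)
  MOV R2, R1  → R2 = 49  (R2 gets R1's value)
  MOV R1, R4  → R1 = 92  (R1 gets saved value)
Final: R2 = 49

49


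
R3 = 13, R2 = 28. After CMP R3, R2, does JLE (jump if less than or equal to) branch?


Trace:
  R3 = 13, R2 = 28
  CMP R3, R2  → compares 13 vs 28
  JLE checks: is 13 less than or equal to 28?
  13 < 28, so condition is true
Branch taken: Yes

Yes


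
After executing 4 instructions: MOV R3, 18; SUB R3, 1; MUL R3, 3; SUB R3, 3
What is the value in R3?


Register state trace:
  MOV R3, 18  → R3 = 18
  SUB R3, 1  → R3 = 18 - 1 = 17
  MUL R3, 3  → R3 = 17 * 3 = 51
  SUB R3, 3  → R3 = 51 - 3 = 48
Final: R3 = 48

48


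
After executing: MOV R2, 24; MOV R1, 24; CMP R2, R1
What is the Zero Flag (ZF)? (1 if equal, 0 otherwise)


Register state trace:
  MOV R2, 24  → R2 = 24
  MOV R1, 24  → R1 = 24
  CMP R2, R1  → computes 24 - 24 = 0
  Result is zero, so values are equal
ZF = 1

1


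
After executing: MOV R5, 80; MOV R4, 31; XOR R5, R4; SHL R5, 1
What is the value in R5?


Register state trace:
  MOV R5, 80  → R5 = 80 (0b01010000)
  MOV R4, 31  → R4 = 31 (0b00011111)
  XOR R5, R4  → R5 = 80 XOR 31 = 79 (0b01001111)
  SHL R5, 1  → R5 = 79 << 1 = 158
Final: R5 = 158

158


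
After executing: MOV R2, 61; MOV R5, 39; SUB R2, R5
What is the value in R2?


Register state trace:
  MOV R2, 61  → R2 = 61
  MOV R5, 39  → R5 = 39
  SUB R2, R5  → R2 = 61 - 39 = 22
Final: R2 = 22

22


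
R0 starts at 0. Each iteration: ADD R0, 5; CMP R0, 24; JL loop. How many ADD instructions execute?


Loop trace (R0 starts at 0, target 24, step 5):
  ADD #1: R0 = 0 + 5 = 5  → 5 < 24, loop
  ADD #2: R0 = 5 + 5 = 10  → 10 < 24, loop
  ADD #3: R0 = 10 + 5 = 15  → 15 < 24, loop
  ADD #4: R0 = 15 + 5 = 20  → 20 < 24, loop
  ADD #5: R0 = 20 + 5 = 25  → 25 >= 24, exit
Total ADD instructions: 5

5


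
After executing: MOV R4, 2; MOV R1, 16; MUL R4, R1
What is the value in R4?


Register state trace:
  MOV R4, 2  → R4 = 2
  MOV R1, 16  → R1 = 16
  MUL R4, R1  → R4 = 2 * 16 = 32
Final: R4 = 32

32


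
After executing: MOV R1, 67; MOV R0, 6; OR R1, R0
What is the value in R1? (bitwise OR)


Register state trace:
  MOV R1, 67  → R1 = 67 (0b01000011)
  MOV R0, 6  → R0 = 6 (0b00000110)
  OR R1, R0   → R1 = 67 OR 6 = 71 (0b01000111)
Final: R1 = 71

71


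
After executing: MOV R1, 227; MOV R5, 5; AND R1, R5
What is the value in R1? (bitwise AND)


Register state trace:
  MOV R1, 227  → R1 = 227 (0b11100011)
  MOV R5, 5  → R5 = 5 (0b00000101)
  AND R1, R5  → R1 = 227 AND 5 = 1 (0b00000001)
Final: R1 = 1

1


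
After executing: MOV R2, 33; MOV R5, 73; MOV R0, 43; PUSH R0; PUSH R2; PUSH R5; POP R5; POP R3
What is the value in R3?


Stack trace (top is rightmost):
  MOV R2, 33  → R2 = 33
  MOV R5, 73  → R5 = 73
  MOV R0, 43  → R0 = 43
  PUSH R0  → stack: [43]
  PUSH R2  → stack: [43, 33]
  PUSH R5  → stack: [43, 33, 73]
  POP R5  → R5 = 73, stack: [43, 33]
  POP R3  → R3 = 33, stack: [43]
Final: R3 = 33

33


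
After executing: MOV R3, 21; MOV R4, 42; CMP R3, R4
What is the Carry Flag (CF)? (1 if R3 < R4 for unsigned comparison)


Register state trace:
  MOV R3, 21  → R3 = 21
  MOV R4, 42  → R4 = 42
  CMP R3, R4  → unsigned 21 - 42: borrow occurs
  21 < 42, so CF = 1
CF = 1

1


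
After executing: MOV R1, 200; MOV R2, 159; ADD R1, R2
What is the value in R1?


Register state trace:
  MOV R1, 200  → R1 = 200
  MOV R2, 159  → R2 = 159
  ADD R1, R2  → R1 = 200 + 159 = 359
Final: R1 = 359

359


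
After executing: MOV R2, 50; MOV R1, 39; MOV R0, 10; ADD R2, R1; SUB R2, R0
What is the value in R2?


Register state trace:
  MOV R2, 50  → R2 = 50
  MOV R1, 39  → R1 = 39
  MOV R0, 10  → R0 = 10
  ADD R2, R1  → R2 = 50 + 39 = 89
  SUB R2, R0  → R2 = 89 - 10 = 79
Final: R2 = 79

79


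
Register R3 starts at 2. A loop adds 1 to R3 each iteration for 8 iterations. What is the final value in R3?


Starting value: R3 = 2
  Iter 1: R3 = 2 + 1 = 3
  Iter 2: R3 = 3 + 1 = 4
  Iter 3: R3 = 4 + 1 = 5
  Iter 4: R3 = 5 + 1 = 6
  Iter 5: R3 = 6 + 1 = 7
  Iter 6: R3 = 7 + 1 = 8
  Iter 7: R3 = 8 + 1 = 9
  Iter 8: R3 = 9 + 1 = 10
Final: R3 = 10

10


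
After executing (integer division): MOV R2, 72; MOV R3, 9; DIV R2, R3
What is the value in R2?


Register state trace:
  MOV R2, 72  → R2 = 72
  MOV R3, 9  → R3 = 9
  DIV R2, R3  → R2 = 72 // 9 = 8
Final: R2 = 8

8


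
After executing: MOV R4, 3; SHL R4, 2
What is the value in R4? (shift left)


Register state trace:
  MOV R4, 3  → R4 = 3
  SHL R4, 2  → R4 = 3 << 2 = 3 * 2^2 = 12
Final: R4 = 12

12


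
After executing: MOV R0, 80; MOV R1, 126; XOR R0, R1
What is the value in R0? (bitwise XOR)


Register state trace:
  MOV R0, 80  → R0 = 80 (0b01010000)
  MOV R1, 126  → R1 = 126 (0b01111110)
  XOR R0, R1  → R0 = 80 XOR 126 = 46 (0b00101110)
Final: R0 = 46

46


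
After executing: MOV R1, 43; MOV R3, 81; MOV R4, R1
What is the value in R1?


Register state trace:
  MOV R1, 43  → R1 = 43
  MOV R3, 81  → R3 = 81
  MOV R4, R1  → R4 = 43
Final: R1 = 43

43


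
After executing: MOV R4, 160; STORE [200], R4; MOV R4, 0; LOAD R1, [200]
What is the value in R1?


Register and memory trace:
  MOV R4, 160  → R4 = 160
  STORE [200], R4  → mem[200] = 160
  MOV R4, 0  → R4 = 0
  LOAD R1, [200]  → R1 = mem[200] = 160
Final: R1 = 160

160


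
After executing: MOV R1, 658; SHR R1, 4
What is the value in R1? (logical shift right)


Register state trace:
  MOV R1, 658  → R1 = 658
  SHR R1, 4  → R1 = 658 >> 4 = 658 // 2^4 = 41
Final: R1 = 41

41


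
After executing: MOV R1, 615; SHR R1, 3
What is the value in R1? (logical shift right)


Register state trace:
  MOV R1, 615  → R1 = 615
  SHR R1, 3  → R1 = 615 >> 3 = 615 // 2^3 = 76
Final: R1 = 76

76


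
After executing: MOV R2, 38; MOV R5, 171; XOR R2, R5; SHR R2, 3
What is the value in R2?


Register state trace:
  MOV R2, 38  → R2 = 38 (0b00100110)
  MOV R5, 171  → R5 = 171 (0b10101011)
  XOR R2, R5  → R2 = 38 XOR 171 = 141 (0b10001101)
  SHR R2, 3  → R2 = 141 >> 3 = 17
Final: R2 = 17

17


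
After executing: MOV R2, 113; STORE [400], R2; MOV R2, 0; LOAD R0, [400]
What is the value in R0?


Register and memory trace:
  MOV R2, 113  → R2 = 113
  STORE [400], R2  → mem[400] = 113
  MOV R2, 0  → R2 = 0
  LOAD R0, [400]  → R0 = mem[400] = 113
Final: R0 = 113

113


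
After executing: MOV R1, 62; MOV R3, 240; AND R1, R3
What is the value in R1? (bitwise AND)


Register state trace:
  MOV R1, 62  → R1 = 62 (0b00111110)
  MOV R3, 240  → R3 = 240 (0b11110000)
  AND R1, R3  → R1 = 62 AND 240 = 48 (0b00110000)
Final: R1 = 48

48


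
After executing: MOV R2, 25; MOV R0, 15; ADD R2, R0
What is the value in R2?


Register state trace:
  MOV R2, 25  → R2 = 25
  MOV R0, 15  → R0 = 15
  ADD R2, R0  → R2 = 25 + 15 = 40
Final: R2 = 40

40


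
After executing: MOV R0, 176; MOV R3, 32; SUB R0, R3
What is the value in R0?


Register state trace:
  MOV R0, 176  → R0 = 176
  MOV R3, 32  → R3 = 32
  SUB R0, R3  → R0 = 176 - 32 = 144
Final: R0 = 144

144


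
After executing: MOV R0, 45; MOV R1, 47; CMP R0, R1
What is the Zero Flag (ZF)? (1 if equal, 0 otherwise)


Register state trace:
  MOV R0, 45  → R0 = 45
  MOV R1, 47  → R1 = 47
  CMP R0, R1  → computes 45 - 47 = -2
  Result is nonzero, so values are not equal
ZF = 0

0


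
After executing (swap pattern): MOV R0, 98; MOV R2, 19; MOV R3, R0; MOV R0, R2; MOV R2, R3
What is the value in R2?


Register state trace (swap pattern):
  MOV R0, 98  → R0 = 98
  MOV R2, 19  → R2 = 19
  MOV R3, R0  → R3 = 98  (save R0)
  MOV R0, R2  → R0 = 19  (R0 gets R2's value)
  MOV R2, R3  → R2 = 98  (R2 gets saved value)
Final: R2 = 98

98


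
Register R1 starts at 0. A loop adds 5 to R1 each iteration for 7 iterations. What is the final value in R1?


Starting value: R1 = 0
  Iter 1: R1 = 0 + 5 = 5
  Iter 2: R1 = 5 + 5 = 10
  Iter 3: R1 = 10 + 5 = 15
  Iter 4: R1 = 15 + 5 = 20
  Iter 5: R1 = 20 + 5 = 25
  Iter 6: R1 = 25 + 5 = 30
  Iter 7: R1 = 30 + 5 = 35
Final: R1 = 35

35


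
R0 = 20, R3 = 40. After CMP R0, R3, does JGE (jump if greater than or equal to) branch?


Trace:
  R0 = 20, R3 = 40
  CMP R0, R3  → compares 20 vs 40
  JGE checks: is 20 greater than or equal to 40?
  20 < 40, so condition is false
Branch taken: No

No


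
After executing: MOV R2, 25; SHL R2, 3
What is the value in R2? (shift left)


Register state trace:
  MOV R2, 25  → R2 = 25
  SHL R2, 3  → R2 = 25 << 3 = 25 * 2^3 = 200
Final: R2 = 200

200


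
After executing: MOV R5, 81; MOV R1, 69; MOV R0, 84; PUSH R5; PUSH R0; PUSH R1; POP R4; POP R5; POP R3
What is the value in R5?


Stack trace (top is rightmost):
  MOV R5, 81  → R5 = 81
  MOV R1, 69  → R1 = 69
  MOV R0, 84  → R0 = 84
  PUSH R5  → stack: [81]
  PUSH R0  → stack: [81, 84]
  PUSH R1  → stack: [81, 84, 69]
  POP R4  → R4 = 69, stack: [81, 84]
  POP R5  → R5 = 84, stack: [81]
  POP R3  → R3 = 81, stack: []
Final: R5 = 84

84


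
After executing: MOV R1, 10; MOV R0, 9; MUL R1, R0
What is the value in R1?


Register state trace:
  MOV R1, 10  → R1 = 10
  MOV R0, 9  → R0 = 9
  MUL R1, R0  → R1 = 10 * 9 = 90
Final: R1 = 90

90


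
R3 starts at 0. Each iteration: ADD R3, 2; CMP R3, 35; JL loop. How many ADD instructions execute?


Loop trace (R3 starts at 0, target 35, step 2):
  ADD #1: R3 = 0 + 2 = 2  → 2 < 35, loop
  ADD #2: R3 = 2 + 2 = 4  → 4 < 35, loop
  ADD #3: R3 = 4 + 2 = 6  → 6 < 35, loop
  ADD #4: R3 = 6 + 2 = 8  → 8 < 35, loop
  ADD #5: R3 = 8 + 2 = 10  → 10 < 35, loop
  ADD #6: R3 = 10 + 2 = 12  → 12 < 35, loop
  ADD #7: R3 = 12 + 2 = 14  → 14 < 35, loop
  ADD #8: R3 = 14 + 2 = 16  → 16 < 35, loop
  ADD #9: R3 = 16 + 2 = 18  → 18 < 35, loop
  ADD #10: R3 = 18 + 2 = 20  → 20 < 35, loop
  ADD #11: R3 = 20 + 2 = 22  → 22 < 35, loop
  ADD #12: R3 = 22 + 2 = 24  → 24 < 35, loop
  ADD #13: R3 = 24 + 2 = 26  → 26 < 35, loop
  ADD #14: R3 = 26 + 2 = 28  → 28 < 35, loop
  ADD #15: R3 = 28 + 2 = 30  → 30 < 35, loop
  ADD #16: R3 = 30 + 2 = 32  → 32 < 35, loop
  ADD #17: R3 = 32 + 2 = 34  → 34 < 35, loop
  ADD #18: R3 = 34 + 2 = 36  → 36 >= 35, exit
Total ADD instructions: 18

18


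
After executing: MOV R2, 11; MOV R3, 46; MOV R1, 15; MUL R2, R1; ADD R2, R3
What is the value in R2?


Register state trace:
  MOV R2, 11  → R2 = 11
  MOV R3, 46  → R3 = 46
  MOV R1, 15  → R1 = 15
  MUL R2, R1  → R2 = 11 * 15 = 165
  ADD R2, R3  → R2 = 165 + 46 = 211
Final: R2 = 211

211


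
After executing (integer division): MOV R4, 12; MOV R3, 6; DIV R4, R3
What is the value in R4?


Register state trace:
  MOV R4, 12  → R4 = 12
  MOV R3, 6  → R3 = 6
  DIV R4, R3  → R4 = 12 // 6 = 2
Final: R4 = 2

2


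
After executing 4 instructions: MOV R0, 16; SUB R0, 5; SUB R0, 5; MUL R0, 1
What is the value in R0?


Register state trace:
  MOV R0, 16  → R0 = 16
  SUB R0, 5  → R0 = 16 - 5 = 11
  SUB R0, 5  → R0 = 11 - 5 = 6
  MUL R0, 1  → R0 = 6 * 1 = 6
Final: R0 = 6

6


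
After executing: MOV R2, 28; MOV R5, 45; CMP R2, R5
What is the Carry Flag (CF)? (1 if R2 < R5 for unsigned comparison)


Register state trace:
  MOV R2, 28  → R2 = 28
  MOV R5, 45  → R5 = 45
  CMP R2, R5  → unsigned 28 - 45: borrow occurs
  28 < 45, so CF = 1
CF = 1

1


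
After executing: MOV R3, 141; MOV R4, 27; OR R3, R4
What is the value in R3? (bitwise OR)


Register state trace:
  MOV R3, 141  → R3 = 141 (0b10001101)
  MOV R4, 27  → R4 = 27 (0b00011011)
  OR R3, R4   → R3 = 141 OR 27 = 159 (0b10011111)
Final: R3 = 159

159


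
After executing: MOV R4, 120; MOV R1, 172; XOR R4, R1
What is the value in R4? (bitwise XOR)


Register state trace:
  MOV R4, 120  → R4 = 120 (0b01111000)
  MOV R1, 172  → R1 = 172 (0b10101100)
  XOR R4, R1  → R4 = 120 XOR 172 = 212 (0b11010100)
Final: R4 = 212

212


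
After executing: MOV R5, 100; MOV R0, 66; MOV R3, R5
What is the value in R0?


Register state trace:
  MOV R5, 100  → R5 = 100
  MOV R0, 66  → R0 = 66
  MOV R3, R5  → R3 = 100
Final: R0 = 66

66


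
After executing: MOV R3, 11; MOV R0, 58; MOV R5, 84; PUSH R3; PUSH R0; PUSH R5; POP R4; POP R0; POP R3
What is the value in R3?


Stack trace (top is rightmost):
  MOV R3, 11  → R3 = 11
  MOV R0, 58  → R0 = 58
  MOV R5, 84  → R5 = 84
  PUSH R3  → stack: [11]
  PUSH R0  → stack: [11, 58]
  PUSH R5  → stack: [11, 58, 84]
  POP R4  → R4 = 84, stack: [11, 58]
  POP R0  → R0 = 58, stack: [11]
  POP R3  → R3 = 11, stack: []
Final: R3 = 11

11


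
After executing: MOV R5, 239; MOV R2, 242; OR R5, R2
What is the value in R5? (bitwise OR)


Register state trace:
  MOV R5, 239  → R5 = 239 (0b11101111)
  MOV R2, 242  → R2 = 242 (0b11110010)
  OR R5, R2   → R5 = 239 OR 242 = 255 (0b11111111)
Final: R5 = 255

255


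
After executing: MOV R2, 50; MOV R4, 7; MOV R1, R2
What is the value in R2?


Register state trace:
  MOV R2, 50  → R2 = 50
  MOV R4, 7  → R4 = 7
  MOV R1, R2  → R1 = 50
Final: R2 = 50

50


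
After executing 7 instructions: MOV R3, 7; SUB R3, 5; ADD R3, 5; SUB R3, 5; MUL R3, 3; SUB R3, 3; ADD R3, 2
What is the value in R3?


Register state trace:
  MOV R3, 7  → R3 = 7
  SUB R3, 5  → R3 = 7 - 5 = 2
  ADD R3, 5  → R3 = 2 + 5 = 7
  SUB R3, 5  → R3 = 7 - 5 = 2
  MUL R3, 3  → R3 = 2 * 3 = 6
  SUB R3, 3  → R3 = 6 - 3 = 3
  ADD R3, 2  → R3 = 3 + 2 = 5
Final: R3 = 5

5


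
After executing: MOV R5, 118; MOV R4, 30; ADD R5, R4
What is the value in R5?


Register state trace:
  MOV R5, 118  → R5 = 118
  MOV R4, 30  → R4 = 30
  ADD R5, R4  → R5 = 118 + 30 = 148
Final: R5 = 148

148


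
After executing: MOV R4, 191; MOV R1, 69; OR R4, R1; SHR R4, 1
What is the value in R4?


Register state trace:
  MOV R4, 191  → R4 = 191 (0b10111111)
  MOV R1, 69  → R1 = 69 (0b01000101)
  OR R4, R1  → R4 = 191 OR 69 = 255 (0b11111111)
  SHR R4, 1  → R4 = 255 >> 1 = 127
Final: R4 = 127

127


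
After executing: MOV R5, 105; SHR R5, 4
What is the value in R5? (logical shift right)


Register state trace:
  MOV R5, 105  → R5 = 105
  SHR R5, 4  → R5 = 105 >> 4 = 105 // 2^4 = 6
Final: R5 = 6

6


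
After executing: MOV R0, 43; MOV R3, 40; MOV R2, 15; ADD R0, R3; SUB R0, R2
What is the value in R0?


Register state trace:
  MOV R0, 43  → R0 = 43
  MOV R3, 40  → R3 = 40
  MOV R2, 15  → R2 = 15
  ADD R0, R3  → R0 = 43 + 40 = 83
  SUB R0, R2  → R0 = 83 - 15 = 68
Final: R0 = 68

68


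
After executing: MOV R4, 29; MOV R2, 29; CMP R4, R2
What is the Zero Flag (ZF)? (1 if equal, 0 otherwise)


Register state trace:
  MOV R4, 29  → R4 = 29
  MOV R2, 29  → R2 = 29
  CMP R4, R2  → computes 29 - 29 = 0
  Result is zero, so values are equal
ZF = 1

1


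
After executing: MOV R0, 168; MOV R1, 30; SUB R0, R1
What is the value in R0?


Register state trace:
  MOV R0, 168  → R0 = 168
  MOV R1, 30  → R1 = 30
  SUB R0, R1  → R0 = 168 - 30 = 138
Final: R0 = 138

138


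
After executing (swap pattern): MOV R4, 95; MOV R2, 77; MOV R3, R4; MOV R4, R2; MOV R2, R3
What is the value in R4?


Register state trace (swap pattern):
  MOV R4, 95  → R4 = 95
  MOV R2, 77  → R2 = 77
  MOV R3, R4  → R3 = 95  (save R4)
  MOV R4, R2  → R4 = 77  (R4 gets R2's value)
  MOV R2, R3  → R2 = 95  (R2 gets saved value)
Final: R4 = 77

77


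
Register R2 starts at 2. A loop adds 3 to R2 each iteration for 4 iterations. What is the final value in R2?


Starting value: R2 = 2
  Iter 1: R2 = 2 + 3 = 5
  Iter 2: R2 = 5 + 3 = 8
  Iter 3: R2 = 8 + 3 = 11
  Iter 4: R2 = 11 + 3 = 14
Final: R2 = 14

14


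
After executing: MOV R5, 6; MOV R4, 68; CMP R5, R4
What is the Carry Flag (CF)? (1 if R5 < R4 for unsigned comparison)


Register state trace:
  MOV R5, 6  → R5 = 6
  MOV R4, 68  → R4 = 68
  CMP R5, R4  → unsigned 6 - 68: borrow occurs
  6 < 68, so CF = 1
CF = 1

1


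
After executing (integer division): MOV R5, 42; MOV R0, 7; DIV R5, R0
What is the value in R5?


Register state trace:
  MOV R5, 42  → R5 = 42
  MOV R0, 7  → R0 = 7
  DIV R5, R0  → R5 = 42 // 7 = 6
Final: R5 = 6

6


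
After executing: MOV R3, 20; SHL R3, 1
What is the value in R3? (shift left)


Register state trace:
  MOV R3, 20  → R3 = 20
  SHL R3, 1  → R3 = 20 << 1 = 20 * 2^1 = 40
Final: R3 = 40

40


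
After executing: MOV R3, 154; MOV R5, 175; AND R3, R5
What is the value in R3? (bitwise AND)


Register state trace:
  MOV R3, 154  → R3 = 154 (0b10011010)
  MOV R5, 175  → R5 = 175 (0b10101111)
  AND R3, R5  → R3 = 154 AND 175 = 138 (0b10001010)
Final: R3 = 138

138


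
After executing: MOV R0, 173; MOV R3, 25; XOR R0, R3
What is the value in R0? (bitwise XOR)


Register state trace:
  MOV R0, 173  → R0 = 173 (0b10101101)
  MOV R3, 25  → R3 = 25 (0b00011001)
  XOR R0, R3  → R0 = 173 XOR 25 = 180 (0b10110100)
Final: R0 = 180

180


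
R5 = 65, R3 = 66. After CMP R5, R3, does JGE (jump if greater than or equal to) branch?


Trace:
  R5 = 65, R3 = 66
  CMP R5, R3  → compares 65 vs 66
  JGE checks: is 65 greater than or equal to 66?
  65 < 66, so condition is false
Branch taken: No

No


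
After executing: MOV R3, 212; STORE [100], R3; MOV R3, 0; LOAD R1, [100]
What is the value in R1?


Register and memory trace:
  MOV R3, 212  → R3 = 212
  STORE [100], R3  → mem[100] = 212
  MOV R3, 0  → R3 = 0
  LOAD R1, [100]  → R1 = mem[100] = 212
Final: R1 = 212

212


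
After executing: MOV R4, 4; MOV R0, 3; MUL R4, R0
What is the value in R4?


Register state trace:
  MOV R4, 4  → R4 = 4
  MOV R0, 3  → R0 = 3
  MUL R4, R0  → R4 = 4 * 3 = 12
Final: R4 = 12

12


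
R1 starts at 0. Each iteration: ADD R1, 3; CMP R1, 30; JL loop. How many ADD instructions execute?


Loop trace (R1 starts at 0, target 30, step 3):
  ADD #1: R1 = 0 + 3 = 3  → 3 < 30, loop
  ADD #2: R1 = 3 + 3 = 6  → 6 < 30, loop
  ADD #3: R1 = 6 + 3 = 9  → 9 < 30, loop
  ADD #4: R1 = 9 + 3 = 12  → 12 < 30, loop
  ADD #5: R1 = 12 + 3 = 15  → 15 < 30, loop
  ADD #6: R1 = 15 + 3 = 18  → 18 < 30, loop
  ADD #7: R1 = 18 + 3 = 21  → 21 < 30, loop
  ADD #8: R1 = 21 + 3 = 24  → 24 < 30, loop
  ADD #9: R1 = 24 + 3 = 27  → 27 < 30, loop
  ADD #10: R1 = 27 + 3 = 30  → 30 >= 30, exit
Total ADD instructions: 10

10


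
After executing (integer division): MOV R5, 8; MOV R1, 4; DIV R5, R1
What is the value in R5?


Register state trace:
  MOV R5, 8  → R5 = 8
  MOV R1, 4  → R1 = 4
  DIV R5, R1  → R5 = 8 // 4 = 2
Final: R5 = 2

2


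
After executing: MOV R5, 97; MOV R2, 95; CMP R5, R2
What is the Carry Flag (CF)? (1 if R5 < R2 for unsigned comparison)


Register state trace:
  MOV R5, 97  → R5 = 97
  MOV R2, 95  → R2 = 95
  CMP R5, R2  → unsigned 97 - 95: no borrow
  97 >= 95, so CF = 0
CF = 0

0


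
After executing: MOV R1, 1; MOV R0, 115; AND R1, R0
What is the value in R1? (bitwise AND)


Register state trace:
  MOV R1, 1  → R1 = 1 (0b00000001)
  MOV R0, 115  → R0 = 115 (0b01110011)
  AND R1, R0  → R1 = 1 AND 115 = 1 (0b00000001)
Final: R1 = 1

1


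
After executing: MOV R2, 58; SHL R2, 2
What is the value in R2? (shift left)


Register state trace:
  MOV R2, 58  → R2 = 58
  SHL R2, 2  → R2 = 58 << 2 = 58 * 2^2 = 232
Final: R2 = 232

232


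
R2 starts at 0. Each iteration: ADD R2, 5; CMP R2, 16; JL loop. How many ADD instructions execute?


Loop trace (R2 starts at 0, target 16, step 5):
  ADD #1: R2 = 0 + 5 = 5  → 5 < 16, loop
  ADD #2: R2 = 5 + 5 = 10  → 10 < 16, loop
  ADD #3: R2 = 10 + 5 = 15  → 15 < 16, loop
  ADD #4: R2 = 15 + 5 = 20  → 20 >= 16, exit
Total ADD instructions: 4

4


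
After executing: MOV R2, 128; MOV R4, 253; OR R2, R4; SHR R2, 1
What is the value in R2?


Register state trace:
  MOV R2, 128  → R2 = 128 (0b10000000)
  MOV R4, 253  → R4 = 253 (0b11111101)
  OR R2, R4  → R2 = 128 OR 253 = 253 (0b11111101)
  SHR R2, 1  → R2 = 253 >> 1 = 126
Final: R2 = 126

126


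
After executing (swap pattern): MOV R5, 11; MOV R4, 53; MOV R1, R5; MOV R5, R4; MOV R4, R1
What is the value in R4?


Register state trace (swap pattern):
  MOV R5, 11  → R5 = 11
  MOV R4, 53  → R4 = 53
  MOV R1, R5  → R1 = 11  (save R5)
  MOV R5, R4  → R5 = 53  (R5 gets R4's value)
  MOV R4, R1  → R4 = 11  (R4 gets saved value)
Final: R4 = 11

11


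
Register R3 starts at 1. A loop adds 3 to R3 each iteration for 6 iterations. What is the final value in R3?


Starting value: R3 = 1
  Iter 1: R3 = 1 + 3 = 4
  Iter 2: R3 = 4 + 3 = 7
  Iter 3: R3 = 7 + 3 = 10
  Iter 4: R3 = 10 + 3 = 13
  Iter 5: R3 = 13 + 3 = 16
  Iter 6: R3 = 16 + 3 = 19
Final: R3 = 19

19


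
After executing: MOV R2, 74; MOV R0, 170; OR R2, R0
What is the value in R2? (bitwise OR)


Register state trace:
  MOV R2, 74  → R2 = 74 (0b01001010)
  MOV R0, 170  → R0 = 170 (0b10101010)
  OR R2, R0   → R2 = 74 OR 170 = 234 (0b11101010)
Final: R2 = 234

234


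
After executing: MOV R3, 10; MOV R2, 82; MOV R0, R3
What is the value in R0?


Register state trace:
  MOV R3, 10  → R3 = 10
  MOV R2, 82  → R2 = 82
  MOV R0, R3  → R0 = 10
Final: R0 = 10

10


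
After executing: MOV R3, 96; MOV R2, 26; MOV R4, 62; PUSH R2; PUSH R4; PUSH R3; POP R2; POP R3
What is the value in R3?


Stack trace (top is rightmost):
  MOV R3, 96  → R3 = 96
  MOV R2, 26  → R2 = 26
  MOV R4, 62  → R4 = 62
  PUSH R2  → stack: [26]
  PUSH R4  → stack: [26, 62]
  PUSH R3  → stack: [26, 62, 96]
  POP R2  → R2 = 96, stack: [26, 62]
  POP R3  → R3 = 62, stack: [26]
Final: R3 = 62

62
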